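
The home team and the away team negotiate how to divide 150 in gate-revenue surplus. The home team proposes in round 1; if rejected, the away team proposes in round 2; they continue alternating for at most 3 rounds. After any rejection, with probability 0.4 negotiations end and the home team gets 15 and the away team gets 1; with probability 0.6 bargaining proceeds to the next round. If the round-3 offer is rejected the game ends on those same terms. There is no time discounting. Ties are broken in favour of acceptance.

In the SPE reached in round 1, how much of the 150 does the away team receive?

By backward induction:
Round 3 (the home team proposes): the away team gets 1 if talks fail, so the home team offers 1 and keeps 149.
Round 2 (the away team proposes): rejecting gives the home team an expected 0.6 × 149 + 0.4 × 15 = 95.4, so the away team offers 95.4, keeping 54.6.
Round 1 (the home team proposes): rejecting gives the away team an expected 0.6 × 54.6 + 0.4 × 1 = 33.16; the home team offers that and keeps 116.84.

33.16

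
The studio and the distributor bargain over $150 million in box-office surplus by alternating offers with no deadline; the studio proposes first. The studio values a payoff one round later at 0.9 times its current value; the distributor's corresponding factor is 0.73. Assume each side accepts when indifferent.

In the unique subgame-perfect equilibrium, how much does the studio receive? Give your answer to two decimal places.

In a stationary SPE each proposer offers the other exactly their discounted continuation value.
If the studio keeps x when proposing and the distributor keeps y when proposing, then x = 150 − 0.73y and y = 150 − 0.9x.
Solving: x = 150(1 − 0.73) / (1 − 0.9·0.73) = 40.5 / 0.343 ≈ 118.0758.
The distributor gets 150 − 118.0758 ≈ 31.9242.

118.08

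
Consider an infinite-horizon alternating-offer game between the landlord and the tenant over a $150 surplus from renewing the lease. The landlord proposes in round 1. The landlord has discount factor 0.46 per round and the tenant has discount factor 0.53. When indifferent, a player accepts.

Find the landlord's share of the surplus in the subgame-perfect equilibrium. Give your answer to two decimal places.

Let x be the landlord's share when the landlord proposes and y be the tenant's share when the tenant proposes.
The tenant accepts iff offered ≥ 0.53·y, so x = 150 − 0.53y. Symmetrically y = 150 − 0.46x.
Substituting: x = 150 − 0.53(150 − 0.46x), giving x(1 − 0.46·0.53) = 150(1 − 0.53).
So x = 150 × 0.47 / 0.7562 ≈ 93.2293, and the tenant receives 150 − x ≈ 56.7707.

93.23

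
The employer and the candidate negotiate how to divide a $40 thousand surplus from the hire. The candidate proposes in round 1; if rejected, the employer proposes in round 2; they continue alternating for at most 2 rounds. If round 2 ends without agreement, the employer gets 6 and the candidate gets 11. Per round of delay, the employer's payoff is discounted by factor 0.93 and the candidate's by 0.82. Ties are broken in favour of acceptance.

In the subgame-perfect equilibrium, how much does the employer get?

Round 2 (the employer proposes): the candidate gets 11 if talks fail, so the employer offers 11 and keeps 29.
Round 1 (the candidate proposes): the employer can get 29 next round, worth 0.93 × 29 = 26.97 now, so the candidate offers 26.97, keeping 13.03.

26.97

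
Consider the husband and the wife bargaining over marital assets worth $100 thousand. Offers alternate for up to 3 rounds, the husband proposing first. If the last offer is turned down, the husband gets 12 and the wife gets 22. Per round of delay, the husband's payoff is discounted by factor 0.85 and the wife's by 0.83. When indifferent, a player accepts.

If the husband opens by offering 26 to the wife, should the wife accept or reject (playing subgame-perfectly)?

Round 3 (the husband proposes): the wife gets 22 if talks fail, so the husband offers 22 and keeps 78.
Round 2 (the wife proposes): the husband can get 78 next round, worth 0.85 × 78 = 66.3 now; the wife offers that and keeps 33.7.
So by rejecting in round 1, the wife gets 33.7 next round, worth 0.83 × 33.7 = 27.971 now.
Offer 26 < 27.971, so the wife rejects.

Reject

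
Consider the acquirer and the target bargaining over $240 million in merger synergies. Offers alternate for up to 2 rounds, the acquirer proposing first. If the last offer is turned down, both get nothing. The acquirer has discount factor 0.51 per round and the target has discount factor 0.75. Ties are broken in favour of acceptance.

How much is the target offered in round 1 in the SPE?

Work backward from the last round.
Round 2 (the target proposes): the acquirer will accept anything ≥ 0, so the target offers 0 and keeps 240.
Round 1 (the acquirer proposes): the target can get 240 next round, worth 0.75 × 240 = 180 now; the acquirer offers that and keeps 60.

180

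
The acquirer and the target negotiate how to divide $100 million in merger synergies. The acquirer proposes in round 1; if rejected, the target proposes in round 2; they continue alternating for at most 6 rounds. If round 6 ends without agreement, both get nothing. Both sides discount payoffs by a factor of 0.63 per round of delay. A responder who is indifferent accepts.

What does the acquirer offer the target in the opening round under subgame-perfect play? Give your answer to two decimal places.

Round 6 (the target proposes): rejection yields 0 for the acquirer; the target offers 0 and keeps 100.
Round 5 (the acquirer proposes): the target can get 100 next round, worth 0.63 × 100 = 63 now. The acquirer offers 63 and keeps 100 − 63 = 37.
Round 4 (the target proposes): the acquirer can get 37 next round, worth 0.63 × 37 = 23.31 now, so the target offers 23.31, keeping 76.69.
Round 3 (the acquirer proposes): the target can get 76.69 next round, worth 0.63 × 76.69 = 48.3147 now; the acquirer offers that and keeps 51.6853.
Round 2 (the target proposes): the acquirer can get 51.6853 next round, worth 0.63 × 51.6853 = 32.561739 now; the target offers that and keeps 67.438261.
Round 1 (the acquirer proposes): the target can get 67.438261 next round, worth 0.63 × 67.438261 = 42.48610443 now, so the acquirer offers 42.48610443, keeping 57.51389557.

42.49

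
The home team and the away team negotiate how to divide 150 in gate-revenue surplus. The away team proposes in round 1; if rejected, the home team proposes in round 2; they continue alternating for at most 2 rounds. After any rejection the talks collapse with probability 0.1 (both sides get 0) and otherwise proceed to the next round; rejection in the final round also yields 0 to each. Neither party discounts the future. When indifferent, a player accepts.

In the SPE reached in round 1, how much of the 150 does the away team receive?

15

Round 2 (the home team proposes): the away team will accept anything ≥ 0, so the home team offers 0 and keeps 150.
Round 1 (the away team proposes): rejecting gives the home team an expected 0.9 × 150 = 135, so the away team offers 135, keeping 15.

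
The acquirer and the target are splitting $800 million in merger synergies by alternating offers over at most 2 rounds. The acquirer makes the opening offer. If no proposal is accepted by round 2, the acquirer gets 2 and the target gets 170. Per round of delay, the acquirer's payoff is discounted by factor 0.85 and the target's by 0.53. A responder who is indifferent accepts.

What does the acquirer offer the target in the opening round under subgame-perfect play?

422.94

Round 2 (the target proposes): the acquirer gets 2 if talks fail, so the target offers 2 and keeps 798.
Round 1 (the acquirer proposes): the target can get 798 next round, worth 0.53 × 798 = 422.94 now. The acquirer offers 422.94 and keeps 800 − 422.94 = 377.06.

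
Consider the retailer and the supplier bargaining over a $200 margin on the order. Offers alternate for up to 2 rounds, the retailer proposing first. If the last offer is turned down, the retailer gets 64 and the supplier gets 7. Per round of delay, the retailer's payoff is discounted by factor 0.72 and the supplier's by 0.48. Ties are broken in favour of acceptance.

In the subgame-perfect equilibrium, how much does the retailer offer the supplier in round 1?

65.28

Round 2 (the supplier proposes): the retailer gets 64 if talks fail, so the supplier offers 64 and keeps 136.
Round 1 (the retailer proposes): the supplier can get 136 next round, worth 0.48 × 136 = 65.28 now. The retailer offers 65.28 and keeps 200 − 65.28 = 134.72.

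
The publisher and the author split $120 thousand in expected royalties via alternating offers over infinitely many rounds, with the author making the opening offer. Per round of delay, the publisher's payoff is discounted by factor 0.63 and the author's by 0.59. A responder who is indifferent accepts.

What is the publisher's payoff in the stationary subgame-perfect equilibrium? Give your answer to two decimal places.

In a stationary SPE each proposer offers the other exactly their discounted continuation value.
If the author keeps x when proposing and the publisher keeps y when proposing, then x = 120 − 0.63y and y = 120 − 0.59x.
Solving: x = 120(1 − 0.63) / (1 − 0.59·0.63) = 44.4 / 0.6283 ≈ 70.6669.
The publisher gets 120 − 70.6669 ≈ 49.3331.

49.33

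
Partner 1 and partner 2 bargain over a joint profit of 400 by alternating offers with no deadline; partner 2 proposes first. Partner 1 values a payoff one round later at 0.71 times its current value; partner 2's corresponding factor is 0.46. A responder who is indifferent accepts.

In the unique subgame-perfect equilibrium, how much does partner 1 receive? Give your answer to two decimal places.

227.74

In a stationary SPE each proposer offers the other exactly their discounted continuation value.
If partner 2 keeps x when proposing and partner 1 keeps y when proposing, then x = 400 − 0.71y and y = 400 − 0.46x.
Solving: x = 400(1 − 0.71) / (1 − 0.46·0.71) = 116 / 0.6734 ≈ 172.2602.
Partner 1 gets 400 − 172.2602 ≈ 227.7398.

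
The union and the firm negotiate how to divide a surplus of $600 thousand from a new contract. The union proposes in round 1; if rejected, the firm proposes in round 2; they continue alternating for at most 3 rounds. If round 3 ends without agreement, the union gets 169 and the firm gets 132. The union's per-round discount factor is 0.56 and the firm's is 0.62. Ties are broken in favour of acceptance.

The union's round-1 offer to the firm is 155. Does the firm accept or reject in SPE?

Reject

Work out the firm's continuation value if the offer is rejected.
Round 3 (the union proposes): the firm gets 132 if talks fail, so the union offers 132 and keeps 468.
Round 2 (the firm proposes): the union can get 468 next round, worth 0.56 × 468 = 262.08 now. The firm offers 262.08 and keeps 600 − 262.08 = 337.92.
So by rejecting in round 1, the firm gets 337.92 next round, worth 0.62 × 337.92 = 209.5104 now.
Offer 155 < 209.5104, so the firm rejects.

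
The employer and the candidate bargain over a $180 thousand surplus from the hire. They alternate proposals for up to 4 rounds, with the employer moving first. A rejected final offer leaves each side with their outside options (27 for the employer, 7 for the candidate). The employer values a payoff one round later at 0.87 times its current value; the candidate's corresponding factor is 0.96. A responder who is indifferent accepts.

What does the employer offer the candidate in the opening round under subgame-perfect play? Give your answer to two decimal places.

By backward induction:
Round 4 (the candidate proposes): the employer gets 27 if talks fail, so the candidate offers 27 and keeps 153.
Round 3 (the employer proposes): the candidate can get 153 next round, worth 0.96 × 153 = 146.88 now; the employer offers that and keeps 33.12.
Round 2 (the candidate proposes): the employer can get 33.12 next round, worth 0.87 × 33.12 = 28.8144 now; the candidate offers that and keeps 151.1856.
Round 1 (the employer proposes): the candidate can get 151.1856 next round, worth 0.96 × 151.1856 = 145.138176 now. The employer offers 145.138176 and keeps 180 − 145.138176 = 34.861824.

145.14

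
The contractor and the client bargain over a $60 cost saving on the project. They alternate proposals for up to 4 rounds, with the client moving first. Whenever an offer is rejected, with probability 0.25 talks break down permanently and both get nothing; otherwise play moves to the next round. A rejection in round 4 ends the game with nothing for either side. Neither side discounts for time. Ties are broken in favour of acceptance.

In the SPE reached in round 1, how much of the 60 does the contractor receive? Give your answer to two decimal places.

36.56

By backward induction:
Round 4 (the contractor proposes): the client will accept anything ≥ 0, so the contractor offers 0 and keeps 60.
Round 3 (the client proposes): rejecting gives the contractor an expected 0.75 × 60 = 45; the client offers that and keeps 15.
Round 2 (the contractor proposes): rejecting gives the client an expected 0.75 × 15 = 11.25. The contractor offers 11.25 and keeps 60 − 11.25 = 48.75.
Round 1 (the client proposes): rejecting gives the contractor an expected 0.75 × 48.75 = 36.5625. The client offers 36.5625 and keeps 60 − 36.5625 = 23.4375.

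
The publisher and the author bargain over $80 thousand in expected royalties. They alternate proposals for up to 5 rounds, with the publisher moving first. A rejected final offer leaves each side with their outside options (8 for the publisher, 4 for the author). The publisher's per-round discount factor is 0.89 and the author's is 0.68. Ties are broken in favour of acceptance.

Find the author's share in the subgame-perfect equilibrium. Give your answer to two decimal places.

Round 5 (the publisher proposes): the author gets 4 if talks fail, so the publisher offers 4 and keeps 76.
Round 4 (the author proposes): the publisher can get 76 next round, worth 0.89 × 76 = 67.64 now. The author offers 67.64 and keeps 80 − 67.64 = 12.36.
Round 3 (the publisher proposes): the author can get 12.36 next round, worth 0.68 × 12.36 = 8.4048 now, so the publisher offers 8.4048, keeping 71.5952.
Round 2 (the author proposes): the publisher can get 71.5952 next round, worth 0.89 × 71.5952 = 63.719728 now; the author offers that and keeps 16.280272.
Round 1 (the publisher proposes): the author can get 16.280272 next round, worth 0.68 × 16.280272 = 11.07058496 now. The publisher offers 11.07058496 and keeps 80 − 11.07058496 = 68.92941504.

11.07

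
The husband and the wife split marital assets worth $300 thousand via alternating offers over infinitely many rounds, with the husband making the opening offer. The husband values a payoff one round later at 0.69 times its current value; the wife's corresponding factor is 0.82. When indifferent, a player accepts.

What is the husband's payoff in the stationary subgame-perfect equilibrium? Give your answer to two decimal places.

124.37

When the husband proposes, the wife accepts any offer worth at least 0.82 times what the wife would get by proposing next round; and vice versa.
This gives x = 300 − 0.82y and y = 300 − 0.69x, where x and y are each side's share when it proposes.
Hence (1 − 0.82·0.69)x = 300(1 − 0.82), i.e. 0.4342·x = 54.
x ≈ 124.3667; the wife's share is 300 − x ≈ 175.6333.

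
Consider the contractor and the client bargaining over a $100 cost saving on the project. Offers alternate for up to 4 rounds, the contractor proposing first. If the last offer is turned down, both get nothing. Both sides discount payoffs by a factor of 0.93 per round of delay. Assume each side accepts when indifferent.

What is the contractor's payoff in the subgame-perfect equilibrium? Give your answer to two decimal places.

13.05

Work backward from the last round.
Round 4 (the client proposes): the contractor will accept anything ≥ 0, so the client offers 0 and keeps 100.
Round 3 (the contractor proposes): the client can get 100 next round, worth 0.93 × 100 = 93 now. The contractor offers 93 and keeps 100 − 93 = 7.
Round 2 (the client proposes): the contractor can get 7 next round, worth 0.93 × 7 = 6.51 now. The client offers 6.51 and keeps 100 − 6.51 = 93.49.
Round 1 (the contractor proposes): the client can get 93.49 next round, worth 0.93 × 93.49 = 86.9457 now, so the contractor offers 86.9457, keeping 13.0543.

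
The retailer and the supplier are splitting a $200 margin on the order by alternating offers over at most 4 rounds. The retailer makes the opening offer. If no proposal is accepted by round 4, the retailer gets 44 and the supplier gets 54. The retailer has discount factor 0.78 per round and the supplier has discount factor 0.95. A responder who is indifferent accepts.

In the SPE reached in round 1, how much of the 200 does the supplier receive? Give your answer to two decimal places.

151.62

Round 4 (the supplier proposes): the retailer gets 44 if talks fail, so the supplier offers 44 and keeps 156.
Round 3 (the retailer proposes): the supplier can get 156 next round, worth 0.95 × 156 = 148.2 now; the retailer offers that and keeps 51.8.
Round 2 (the supplier proposes): the retailer can get 51.8 next round, worth 0.78 × 51.8 = 40.404 now; the supplier offers that and keeps 159.596.
Round 1 (the retailer proposes): the supplier can get 159.596 next round, worth 0.95 × 159.596 = 151.6162 now, so the retailer offers 151.6162, keeping 48.3838.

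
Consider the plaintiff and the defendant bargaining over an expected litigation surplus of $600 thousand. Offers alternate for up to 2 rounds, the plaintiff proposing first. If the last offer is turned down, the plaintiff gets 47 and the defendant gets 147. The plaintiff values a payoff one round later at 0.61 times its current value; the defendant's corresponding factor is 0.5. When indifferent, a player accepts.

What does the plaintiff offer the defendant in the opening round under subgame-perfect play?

276.5

By backward induction:
Round 2 (the defendant proposes): the plaintiff gets 47 if talks fail, so the defendant offers 47 and keeps 553.
Round 1 (the plaintiff proposes): the defendant can get 553 next round, worth 0.5 × 553 = 276.5 now, so the plaintiff offers 276.5, keeping 323.5.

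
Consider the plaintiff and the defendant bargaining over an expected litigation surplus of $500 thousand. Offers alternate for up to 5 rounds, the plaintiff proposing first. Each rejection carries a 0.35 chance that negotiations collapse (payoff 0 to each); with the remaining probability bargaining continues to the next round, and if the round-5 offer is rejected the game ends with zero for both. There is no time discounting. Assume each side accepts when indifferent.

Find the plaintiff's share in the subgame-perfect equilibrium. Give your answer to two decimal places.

338.19

Round 5 (the plaintiff proposes): the defendant will accept anything ≥ 0, so the plaintiff offers 0 and keeps 500.
Round 4 (the defendant proposes): rejecting gives the plaintiff an expected 0.65 × 500 = 325, so the defendant offers 325, keeping 175.
Round 3 (the plaintiff proposes): rejecting gives the defendant an expected 0.65 × 175 = 113.75, so the plaintiff offers 113.75, keeping 386.25.
Round 2 (the defendant proposes): rejecting gives the plaintiff an expected 0.65 × 386.25 = 251.0625. The defendant offers 251.0625 and keeps 500 − 251.0625 = 248.9375.
Round 1 (the plaintiff proposes): rejecting gives the defendant an expected 0.65 × 248.9375 = 161.809375. The plaintiff offers 161.809375 and keeps 500 − 161.809375 = 338.190625.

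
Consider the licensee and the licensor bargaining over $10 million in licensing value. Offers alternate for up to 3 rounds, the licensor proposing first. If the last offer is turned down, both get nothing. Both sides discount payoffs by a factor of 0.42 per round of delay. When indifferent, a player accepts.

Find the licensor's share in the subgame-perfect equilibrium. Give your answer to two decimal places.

7.56

Round 3 (the licensor proposes): rejection yields 0 for the licensee; the licensor offers 0 and keeps 10.
Round 2 (the licensee proposes): the licensor can get 10 next round, worth 0.42 × 10 = 4.2 now, so the licensee offers 4.2, keeping 5.8.
Round 1 (the licensor proposes): the licensee can get 5.8 next round, worth 0.42 × 5.8 = 2.436 now. The licensor offers 2.436 and keeps 10 − 2.436 = 7.564.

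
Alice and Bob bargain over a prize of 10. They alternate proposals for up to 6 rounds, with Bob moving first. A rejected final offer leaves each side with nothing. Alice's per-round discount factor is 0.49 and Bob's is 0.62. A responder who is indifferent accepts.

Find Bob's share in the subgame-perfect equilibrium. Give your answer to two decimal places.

Solve by backward induction from round 6.
Round 6 (Alice proposes): rejection yields 0 for Bob; Alice offers 0 and keeps 10.
Round 5 (Bob proposes): Alice can get 10 next round, worth 0.49 × 10 = 4.9 now; Bob offers that and keeps 5.1.
Round 4 (Alice proposes): Bob can get 5.1 next round, worth 0.62 × 5.1 = 3.162 now. Alice offers 3.162 and keeps 10 − 3.162 = 6.838.
Round 3 (Bob proposes): Alice can get 6.838 next round, worth 0.49 × 6.838 = 3.35062 now; Bob offers that and keeps 6.64938.
Round 2 (Alice proposes): Bob can get 6.64938 next round, worth 0.62 × 6.64938 = 4.1226156 now; Alice offers that and keeps 5.8773844.
Round 1 (Bob proposes): Alice can get 5.8773844 next round, worth 0.49 × 5.8773844 = 2.879918356 now; Bob offers that and keeps 7.120081644.

7.12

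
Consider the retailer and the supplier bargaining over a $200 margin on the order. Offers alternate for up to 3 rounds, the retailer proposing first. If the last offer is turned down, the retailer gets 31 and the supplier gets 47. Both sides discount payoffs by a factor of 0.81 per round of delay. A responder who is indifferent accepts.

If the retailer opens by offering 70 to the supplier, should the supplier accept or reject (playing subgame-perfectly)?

Work out the supplier's continuation value if the offer is rejected.
Round 3 (the retailer proposes): the supplier gets 47 if talks fail, so the retailer offers 47 and keeps 153.
Round 2 (the supplier proposes): the retailer can get 153 next round, worth 0.81 × 153 = 123.93 now, so the supplier offers 123.93, keeping 76.07.
So by rejecting in round 1, the supplier gets 76.07 next round, worth 0.81 × 76.07 = 61.6167 now.
Offer 70 ≥ 61.6167, so the supplier accepts.

Accept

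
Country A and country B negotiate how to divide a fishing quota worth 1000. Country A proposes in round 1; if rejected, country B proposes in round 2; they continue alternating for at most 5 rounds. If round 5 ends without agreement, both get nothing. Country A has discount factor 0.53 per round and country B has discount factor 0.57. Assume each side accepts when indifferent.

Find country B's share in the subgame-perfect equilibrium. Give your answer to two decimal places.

Round 5 (country A proposes): rejection yields 0 for country B; country A offers 0 and keeps 1000.
Round 4 (country B proposes): country A can get 1000 next round, worth 0.53 × 1000 = 530 now, so country B offers 530, keeping 470.
Round 3 (country A proposes): country B can get 470 next round, worth 0.57 × 470 = 267.9 now, so country A offers 267.9, keeping 732.1.
Round 2 (country B proposes): country A can get 732.1 next round, worth 0.53 × 732.1 = 388.013 now. Country B offers 388.013 and keeps 1000 − 388.013 = 611.987.
Round 1 (country A proposes): country B can get 611.987 next round, worth 0.57 × 611.987 = 348.83259 now; country A offers that and keeps 651.16741.

348.83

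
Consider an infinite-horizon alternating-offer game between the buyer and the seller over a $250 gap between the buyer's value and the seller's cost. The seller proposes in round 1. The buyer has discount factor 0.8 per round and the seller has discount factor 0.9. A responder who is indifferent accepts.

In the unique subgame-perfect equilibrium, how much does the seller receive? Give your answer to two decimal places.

178.57

In a stationary SPE each proposer offers the other exactly their discounted continuation value.
If the seller keeps x when proposing and the buyer keeps y when proposing, then x = 250 − 0.8y and y = 250 − 0.9x.
Solving: x = 250(1 − 0.8) / (1 − 0.9·0.8) = 50 / 0.28 ≈ 178.5714.
The buyer gets 250 − 178.5714 ≈ 71.4286.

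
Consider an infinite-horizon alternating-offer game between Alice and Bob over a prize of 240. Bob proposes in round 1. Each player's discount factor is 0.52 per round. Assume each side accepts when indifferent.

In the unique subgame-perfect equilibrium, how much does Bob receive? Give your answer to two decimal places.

In a stationary SPE each proposer offers the other exactly their discounted continuation value.
If Bob keeps x when proposing and Alice keeps y when proposing, then x = 240 − 0.52y and y = 240 − 0.52x.
Solving: x = 240(1 − 0.52) / (1 − 0.52·0.52) = 115.2 / 0.7296 ≈ 157.8947.
Alice gets 240 − 157.8947 ≈ 82.1053.

157.89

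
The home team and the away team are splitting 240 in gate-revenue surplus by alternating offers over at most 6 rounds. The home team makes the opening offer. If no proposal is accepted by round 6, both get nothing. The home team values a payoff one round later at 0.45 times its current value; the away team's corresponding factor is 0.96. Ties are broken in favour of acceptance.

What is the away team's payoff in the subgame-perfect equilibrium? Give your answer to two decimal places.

Round 6 (the away team proposes): rejection yields 0 for the home team; the away team offers 0 and keeps 240.
Round 5 (the home team proposes): the away team can get 240 next round, worth 0.96 × 240 = 230.4 now; the home team offers that and keeps 9.6.
Round 4 (the away team proposes): the home team can get 9.6 next round, worth 0.45 × 9.6 = 4.32 now. The away team offers 4.32 and keeps 240 − 4.32 = 235.68.
Round 3 (the home team proposes): the away team can get 235.68 next round, worth 0.96 × 235.68 = 226.2528 now, so the home team offers 226.2528, keeping 13.7472.
Round 2 (the away team proposes): the home team can get 13.7472 next round, worth 0.45 × 13.7472 = 6.18624 now. The away team offers 6.18624 and keeps 240 − 6.18624 = 233.81376.
Round 1 (the home team proposes): the away team can get 233.81376 next round, worth 0.96 × 233.81376 = 224.4612096 now, so the home team offers 224.4612096, keeping 15.5387904.

224.46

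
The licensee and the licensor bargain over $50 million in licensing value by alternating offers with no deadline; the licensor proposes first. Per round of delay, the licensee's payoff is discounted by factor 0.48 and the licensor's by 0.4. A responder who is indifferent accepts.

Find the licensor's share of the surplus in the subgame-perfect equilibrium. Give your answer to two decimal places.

In a stationary SPE each proposer offers the other exactly their discounted continuation value.
If the licensor keeps x when proposing and the licensee keeps y when proposing, then x = 50 − 0.48y and y = 50 − 0.4x.
Solving: x = 50(1 − 0.48) / (1 − 0.4·0.48) = 26 / 0.808 ≈ 32.1782.
The licensee gets 50 − 32.1782 ≈ 17.8218.

32.18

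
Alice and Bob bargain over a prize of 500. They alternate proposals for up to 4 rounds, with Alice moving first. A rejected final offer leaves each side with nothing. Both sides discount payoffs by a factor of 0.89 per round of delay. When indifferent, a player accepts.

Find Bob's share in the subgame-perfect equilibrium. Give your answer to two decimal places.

401.43

Round 4 (Bob proposes): rejection yields 0 for Alice; Bob offers 0 and keeps 500.
Round 3 (Alice proposes): Bob can get 500 next round, worth 0.89 × 500 = 445 now, so Alice offers 445, keeping 55.
Round 2 (Bob proposes): Alice can get 55 next round, worth 0.89 × 55 = 48.95 now. Bob offers 48.95 and keeps 500 − 48.95 = 451.05.
Round 1 (Alice proposes): Bob can get 451.05 next round, worth 0.89 × 451.05 = 401.4345 now; Alice offers that and keeps 98.5655.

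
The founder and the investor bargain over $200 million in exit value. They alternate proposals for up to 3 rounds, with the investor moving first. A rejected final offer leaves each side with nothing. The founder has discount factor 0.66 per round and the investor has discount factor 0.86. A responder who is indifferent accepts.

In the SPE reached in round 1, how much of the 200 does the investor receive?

181.52

Round 3 (the investor proposes): rejection yields 0 for the founder; the investor offers 0 and keeps 200.
Round 2 (the founder proposes): the investor can get 200 next round, worth 0.86 × 200 = 172 now, so the founder offers 172, keeping 28.
Round 1 (the investor proposes): the founder can get 28 next round, worth 0.66 × 28 = 18.48 now, so the investor offers 18.48, keeping 181.52.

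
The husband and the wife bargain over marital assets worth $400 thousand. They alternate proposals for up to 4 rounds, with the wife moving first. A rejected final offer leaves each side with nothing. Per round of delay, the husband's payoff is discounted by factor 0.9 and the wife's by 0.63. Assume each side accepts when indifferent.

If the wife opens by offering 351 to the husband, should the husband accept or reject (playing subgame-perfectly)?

Accept

Work out the husband's continuation value if the offer is rejected.
Round 4 (the husband proposes): the wife will accept anything ≥ 0, so the husband offers 0 and keeps 400.
Round 3 (the wife proposes): the husband can get 400 next round, worth 0.9 × 400 = 360 now. The wife offers 360 and keeps 400 − 360 = 40.
Round 2 (the husband proposes): the wife can get 40 next round, worth 0.63 × 40 = 25.2 now; the husband offers that and keeps 374.8.
So by rejecting in round 1, the husband gets 374.8 next round, worth 0.9 × 374.8 = 337.32 now.
Offer 351 ≥ 337.32, so the husband accepts.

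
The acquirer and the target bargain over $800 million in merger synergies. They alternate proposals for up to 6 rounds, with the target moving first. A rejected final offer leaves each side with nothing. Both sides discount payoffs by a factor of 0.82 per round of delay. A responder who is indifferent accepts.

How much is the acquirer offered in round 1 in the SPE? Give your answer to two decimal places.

Round 6 (the acquirer proposes): the target will accept anything ≥ 0, so the acquirer offers 0 and keeps 800.
Round 5 (the target proposes): the acquirer can get 800 next round, worth 0.82 × 800 = 656 now. The target offers 656 and keeps 800 − 656 = 144.
Round 4 (the acquirer proposes): the target can get 144 next round, worth 0.82 × 144 = 118.08 now. The acquirer offers 118.08 and keeps 800 − 118.08 = 681.92.
Round 3 (the target proposes): the acquirer can get 681.92 next round, worth 0.82 × 681.92 = 559.1744 now; the target offers that and keeps 240.8256.
Round 2 (the acquirer proposes): the target can get 240.8256 next round, worth 0.82 × 240.8256 = 197.476992 now. The acquirer offers 197.476992 and keeps 800 − 197.476992 = 602.523008.
Round 1 (the target proposes): the acquirer can get 602.523008 next round, worth 0.82 × 602.523008 = 494.06886656 now, so the target offers 494.06886656, keeping 305.93113344.

494.07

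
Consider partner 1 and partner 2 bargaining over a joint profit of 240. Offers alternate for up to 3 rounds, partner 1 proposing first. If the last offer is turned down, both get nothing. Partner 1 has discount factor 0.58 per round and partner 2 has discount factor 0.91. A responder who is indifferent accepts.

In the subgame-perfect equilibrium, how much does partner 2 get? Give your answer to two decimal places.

Round 3 (partner 1 proposes): rejection yields 0 for partner 2; partner 1 offers 0 and keeps 240.
Round 2 (partner 2 proposes): partner 1 can get 240 next round, worth 0.58 × 240 = 139.2 now. Partner 2 offers 139.2 and keeps 240 − 139.2 = 100.8.
Round 1 (partner 1 proposes): partner 2 can get 100.8 next round, worth 0.91 × 100.8 = 91.728 now. Partner 1 offers 91.728 and keeps 240 − 91.728 = 148.272.

91.73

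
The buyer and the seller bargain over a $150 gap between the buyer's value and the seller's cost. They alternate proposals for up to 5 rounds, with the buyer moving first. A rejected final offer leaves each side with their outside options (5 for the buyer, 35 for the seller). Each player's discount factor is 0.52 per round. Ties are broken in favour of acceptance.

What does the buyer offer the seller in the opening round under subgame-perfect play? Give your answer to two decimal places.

Round 5 (the buyer proposes): the seller gets 35 if talks fail, so the buyer offers 35 and keeps 115.
Round 4 (the seller proposes): the buyer can get 115 next round, worth 0.52 × 115 = 59.8 now, so the seller offers 59.8, keeping 90.2.
Round 3 (the buyer proposes): the seller can get 90.2 next round, worth 0.52 × 90.2 = 46.904 now; the buyer offers that and keeps 103.096.
Round 2 (the seller proposes): the buyer can get 103.096 next round, worth 0.52 × 103.096 = 53.60992 now, so the seller offers 53.60992, keeping 96.39008.
Round 1 (the buyer proposes): the seller can get 96.39008 next round, worth 0.52 × 96.39008 = 50.1228416 now. The buyer offers 50.1228416 and keeps 150 − 50.1228416 = 99.8771584.

50.12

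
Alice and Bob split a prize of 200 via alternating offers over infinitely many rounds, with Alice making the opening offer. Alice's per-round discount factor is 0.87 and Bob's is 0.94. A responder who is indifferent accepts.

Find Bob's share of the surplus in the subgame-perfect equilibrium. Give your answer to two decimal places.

When Alice proposes, Bob accepts any offer worth at least 0.94 times what Bob would get by proposing next round; and vice versa.
This gives x = 200 − 0.94y and y = 200 − 0.87x, where x and y are each side's share when it proposes.
Hence (1 − 0.94·0.87)x = 200(1 − 0.94), i.e. 0.1822·x = 12.
x ≈ 65.8617; Bob's share is 200 − x ≈ 134.1383.

134.14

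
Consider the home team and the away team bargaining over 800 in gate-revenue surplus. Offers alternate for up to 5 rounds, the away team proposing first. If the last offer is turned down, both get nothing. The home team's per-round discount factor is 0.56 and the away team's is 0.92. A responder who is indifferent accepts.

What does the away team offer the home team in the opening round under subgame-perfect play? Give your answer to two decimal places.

54.30

Work backward from the last round.
Round 5 (the away team proposes): the home team will accept anything ≥ 0, so the away team offers 0 and keeps 800.
Round 4 (the home team proposes): the away team can get 800 next round, worth 0.92 × 800 = 736 now; the home team offers that and keeps 64.
Round 3 (the away team proposes): the home team can get 64 next round, worth 0.56 × 64 = 35.84 now, so the away team offers 35.84, keeping 764.16.
Round 2 (the home team proposes): the away team can get 764.16 next round, worth 0.92 × 764.16 = 703.0272 now, so the home team offers 703.0272, keeping 96.9728.
Round 1 (the away team proposes): the home team can get 96.9728 next round, worth 0.56 × 96.9728 = 54.304768 now; the away team offers that and keeps 745.695232.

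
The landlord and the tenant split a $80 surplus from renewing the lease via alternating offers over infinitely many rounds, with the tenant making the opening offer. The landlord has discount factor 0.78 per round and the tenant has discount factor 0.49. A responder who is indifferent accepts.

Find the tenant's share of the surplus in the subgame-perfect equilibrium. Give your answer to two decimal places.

When the tenant proposes, the landlord accepts any offer worth at least 0.78 times what the landlord would get by proposing next round; and vice versa.
This gives x = 80 − 0.78y and y = 80 − 0.49x, where x and y are each side's share when it proposes.
Hence (1 − 0.78·0.49)x = 80(1 − 0.78), i.e. 0.6178·x = 17.6.
x ≈ 28.4882; the landlord's share is 80 − x ≈ 51.5118.

28.49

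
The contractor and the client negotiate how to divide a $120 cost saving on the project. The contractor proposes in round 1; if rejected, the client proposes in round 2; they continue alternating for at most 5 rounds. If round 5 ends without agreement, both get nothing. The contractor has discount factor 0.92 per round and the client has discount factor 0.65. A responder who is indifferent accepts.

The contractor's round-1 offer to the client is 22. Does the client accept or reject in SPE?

Accept

Work out the client's continuation value if the offer is rejected.
Round 5 (the contractor proposes): the client will accept anything ≥ 0, so the contractor offers 0 and keeps 120.
Round 4 (the client proposes): the contractor can get 120 next round, worth 0.92 × 120 = 110.4 now, so the client offers 110.4, keeping 9.6.
Round 3 (the contractor proposes): the client can get 9.6 next round, worth 0.65 × 9.6 = 6.24 now, so the contractor offers 6.24, keeping 113.76.
Round 2 (the client proposes): the contractor can get 113.76 next round, worth 0.92 × 113.76 = 104.6592 now, so the client offers 104.6592, keeping 15.3408.
So by rejecting in round 1, the client gets 15.3408 next round, worth 0.65 × 15.3408 = 9.97152 now.
Offer 22 ≥ 9.97152, so the client accepts.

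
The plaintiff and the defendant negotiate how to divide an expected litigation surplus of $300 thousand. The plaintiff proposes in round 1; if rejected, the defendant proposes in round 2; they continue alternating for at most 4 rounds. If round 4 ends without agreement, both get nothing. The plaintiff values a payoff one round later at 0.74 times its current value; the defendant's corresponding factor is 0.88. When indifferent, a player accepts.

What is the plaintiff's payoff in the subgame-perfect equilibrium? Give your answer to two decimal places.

Round 4 (the defendant proposes): rejection yields 0 for the plaintiff; the defendant offers 0 and keeps 300.
Round 3 (the plaintiff proposes): the defendant can get 300 next round, worth 0.88 × 300 = 264 now, so the plaintiff offers 264, keeping 36.
Round 2 (the defendant proposes): the plaintiff can get 36 next round, worth 0.74 × 36 = 26.64 now. The defendant offers 26.64 and keeps 300 − 26.64 = 273.36.
Round 1 (the plaintiff proposes): the defendant can get 273.36 next round, worth 0.88 × 273.36 = 240.5568 now, so the plaintiff offers 240.5568, keeping 59.4432.

59.44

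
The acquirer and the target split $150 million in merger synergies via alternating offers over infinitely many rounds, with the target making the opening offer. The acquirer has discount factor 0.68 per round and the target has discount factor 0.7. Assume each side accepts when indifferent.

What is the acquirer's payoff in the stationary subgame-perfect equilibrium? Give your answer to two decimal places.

When the target proposes, the acquirer accepts any offer worth at least 0.68 times what the acquirer would get by proposing next round; and vice versa.
This gives x = 150 − 0.68y and y = 150 − 0.7x, where x and y are each side's share when it proposes.
Hence (1 − 0.68·0.7)x = 150(1 − 0.68), i.e. 0.524·x = 48.
x ≈ 91.6031; the acquirer's share is 150 − x ≈ 58.3969.

58.40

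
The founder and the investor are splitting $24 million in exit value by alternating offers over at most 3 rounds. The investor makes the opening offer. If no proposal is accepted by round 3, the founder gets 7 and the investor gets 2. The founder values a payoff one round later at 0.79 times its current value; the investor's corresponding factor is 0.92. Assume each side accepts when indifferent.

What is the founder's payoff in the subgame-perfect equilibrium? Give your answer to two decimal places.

6.60

Round 3 (the investor proposes): the founder gets 7 if talks fail, so the investor offers 7 and keeps 17.
Round 2 (the founder proposes): the investor can get 17 next round, worth 0.92 × 17 = 15.64 now, so the founder offers 15.64, keeping 8.36.
Round 1 (the investor proposes): the founder can get 8.36 next round, worth 0.79 × 8.36 = 6.6044 now; the investor offers that and keeps 17.3956.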